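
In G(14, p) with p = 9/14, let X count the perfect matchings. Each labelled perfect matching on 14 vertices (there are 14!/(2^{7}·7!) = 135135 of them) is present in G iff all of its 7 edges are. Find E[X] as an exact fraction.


K_14 has 14!/(2^{7}·7!) = 135135 labelled perfect matchings.
For each such perfect matching H, let X_H = 1 if all 7 edges of H are present in G. Then P[X_H = 1] = p^{7} = (9/14)^{7} = 4782969/105413504.
By linearity of expectation: E[X] = Σ_H E[X_H] = 135135 · p^{7} = 135135 · 4782969/105413504 = 92335216545/15059072.
Numerically: E[X] ≈ 6131.5.

E[X] = 135135 · (9/14)^{7} = 92335216545/15059072 ≈ 6131.5.


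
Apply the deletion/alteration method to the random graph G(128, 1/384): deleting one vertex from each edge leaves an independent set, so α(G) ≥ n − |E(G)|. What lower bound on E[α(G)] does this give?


E[|E(G)|] = C(128, 2)·p = 8128 · (1/384) = 127/6.
E[α(G)] ≥ n − E[|E(G)|] = 128 − 127/6 = 641/6.
Numerically: ≈ 106.833.
(This is only a lower bound; the true E[α(G)] may be larger.)

E[α(G)] ≥ 641/6 ≈ 106.833.


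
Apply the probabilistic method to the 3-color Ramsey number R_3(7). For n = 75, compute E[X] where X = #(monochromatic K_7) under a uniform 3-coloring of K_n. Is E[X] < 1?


E[X] = C(75, 7) · 3^{1 − 21} = 1984829850 · 3^{−20} = 1984829850/3486784401.
As a reduced fraction: E[X] = 220536650/387420489 ≈ 0.569.
Is E[X] < 1? YES.
Since E[X] < 1, there exists a 3-coloring of K_{75} with no monochromatic K_7; hence R_3(7) > 75.

E[X] = 220536650/387420489 ≈ 0.569; E[X] < 1, so R_3(7) > 75.


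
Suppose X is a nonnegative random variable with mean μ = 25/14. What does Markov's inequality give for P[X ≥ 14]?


μ = E[X] = 25/14, a = 14.
Markov: P[X ≥ 14] ≤ μ/a = (25/14)/14 = 25/196.
Numerically: ≈ 0.128.
(Since a = 14 > μ = 1.786, the bound 25/196 is < 1 and informative.)

P[X ≥ 14] ≤ 25/196 ≈ 0.128.


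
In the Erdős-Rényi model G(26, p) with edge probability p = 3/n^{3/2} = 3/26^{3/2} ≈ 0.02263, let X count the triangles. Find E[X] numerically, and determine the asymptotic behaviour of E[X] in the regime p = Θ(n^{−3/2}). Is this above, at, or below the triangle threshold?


Number of potential triangles: C(26, 3) = 2600.
Each occurs with probability p³ ≈ (0.02263)³ ≈ 1.158734e-05.
By linearity: E[X] = C(26, 3)·p³ ≈ 2600 · 1.158734e-05 ≈ 0.0301.
Since α = 3/2 > 1, p = c/n^{3/2} = o(1/n) is below the triangle threshold p ~ 1/n. Asymptotically E[X] ~ (c³/6)·n^{3(1−α)} = (3³/6)·n^{-1.5} → 0, so by Markov's inequality G has no triangles w.h.p.

E[X] ≈ 0.0301; in regime p = Θ(1/n^{3/2}) E[X] tends to 0 (below the triangle threshold p ~ 1/n).


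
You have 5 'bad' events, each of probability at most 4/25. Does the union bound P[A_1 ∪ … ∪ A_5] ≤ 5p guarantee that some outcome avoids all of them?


Union bound: P[∪_{i=1}^{5} A_i] ≤ Σ_i P[A_i] ≤ 5·p = 5·(4/25) = 4/5.
Numerically: 4/5 ≈ 0.800000.
Is 4/5 < 1? YES.
Since P[∪ A_i] ≤ 4/5 < 1, the complement has P[∩ A_i^c] ≥ 1 − 4/5 = 1/5 > 0, so some outcome avoids every A_i.

5·p = 4/5 ≈ 0.800000; existence CERTIFIED by the union bound.


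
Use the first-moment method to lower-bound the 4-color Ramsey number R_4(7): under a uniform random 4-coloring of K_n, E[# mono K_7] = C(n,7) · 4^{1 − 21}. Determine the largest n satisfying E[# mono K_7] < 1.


We need C(n, 7) · 4^{1 − 21} < 1, i.e. C(n, 7) < 4^{21 − 1} = 1099511627776.
Check values of n near the boundary:
  n = 179: C(179, 7) = 1037437234460; 1037437234460 < 1099511627776? YES
  n = 180: C(180, 7) = 1079414463600; 1079414463600 < 1099511627776? YES
  n = 181: C(181, 7) = 1122839183400; 1122839183400 < 1099511627776? NO
The largest n with C(n, 7) < 1099511627776 is n = 180 (where E[X] = 67463403975/68719476736 ≈ 0.9817217). Hence R_4(7) > 180, i.e. R_4(7) ≥ 181.

Largest n = 180; hence R_4(7) > 180.


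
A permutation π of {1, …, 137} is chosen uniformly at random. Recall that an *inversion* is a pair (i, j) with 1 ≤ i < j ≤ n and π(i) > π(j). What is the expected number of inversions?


Write X = Σ X_I over the C(137, 2) = 9316 pairs i < j, with X_I the indicator of one inversion.
There are 9316 indicators.
For each fixed pair i < j, the values π(i) and π(j) are two distinct elements of {1, …, 137} in uniformly random order; by symmetry P[π(i) > π(j)] = 1/2.
By linearity: E[X] = 9316 · (1/2) = C(137, 2) · (1/2) = 9316/2 = 4658 ≈ 4658.00000.

E[X] = 4658 = 4658.00000.


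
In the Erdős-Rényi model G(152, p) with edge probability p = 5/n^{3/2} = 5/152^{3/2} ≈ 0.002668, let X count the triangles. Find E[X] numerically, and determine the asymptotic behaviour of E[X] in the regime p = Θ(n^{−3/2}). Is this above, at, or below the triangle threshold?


Number of potential triangles: C(152, 3) = 573800.
Each occurs with probability p³ ≈ (0.002668)³ ≈ 1.899389e-08.
By linearity: E[X] = C(152, 3)·p³ ≈ 573800 · 1.899389e-08 ≈ 0.0109.
Since α = 3/2 > 1, p = c/n^{3/2} = o(1/n) is below the triangle threshold p ~ 1/n. Asymptotically E[X] ~ (c³/6)·n^{3(1−α)} = (5³/6)·n^{-1.5} → 0, so by Markov's inequality G has no triangles w.h.p.

E[X] ≈ 0.0109; in regime p = Θ(1/n^{3/2}) E[X] tends to 0 (below the triangle threshold p ~ 1/n).


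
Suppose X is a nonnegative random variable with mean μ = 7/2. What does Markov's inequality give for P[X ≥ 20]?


μ = E[X] = 7/2, a = 20.
Markov: P[X ≥ 20] ≤ μ/a = (7/2)/20 = 7/40.
Numerically: ≈ 0.175000.
(Since a = 20 > μ = 3.500000, the bound 7/40 is < 1 and informative.)

P[X ≥ 20] ≤ 7/40 ≈ 0.175000.


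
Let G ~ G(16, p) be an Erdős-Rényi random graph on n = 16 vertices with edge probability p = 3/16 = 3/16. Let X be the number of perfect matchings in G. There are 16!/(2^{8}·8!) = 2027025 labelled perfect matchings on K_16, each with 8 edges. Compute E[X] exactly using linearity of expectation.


K_16 has 16!/(2^{8}·8!) = 2027025 labelled perfect matchings.
For each such perfect matching H, let X_H = 1 if all 8 edges of H are present in G. Then P[X_H = 1] = p^{8} = (3/16)^{8} = 6561/4294967296.
By linearity of expectation: E[X] = Σ_H E[X_H] = 2027025 · p^{8} = 2027025 · 6561/4294967296 = 13299311025/4294967296.
Numerically: E[X] ≈ 3.1.

E[X] = 2027025 · (3/16)^{8} = 13299311025/4294967296 ≈ 3.1.


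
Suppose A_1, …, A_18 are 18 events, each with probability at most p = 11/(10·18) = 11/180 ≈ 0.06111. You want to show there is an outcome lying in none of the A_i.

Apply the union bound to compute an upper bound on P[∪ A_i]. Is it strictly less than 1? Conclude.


Union bound: P[∪_{i=1}^{18} A_i] ≤ Σ_i P[A_i] ≤ 18·p = 18·(11/180) = 11/10.
Numerically: 11/10 ≈ 1.10000.
Is 11/10 < 1? NO.
Since the bound 11/10 is ≥ 1, the union bound is uninformative here; it does NOT by itself certify existence.

18·p = 11/10 ≈ 1.10000; existence NOT certified by the union bound.


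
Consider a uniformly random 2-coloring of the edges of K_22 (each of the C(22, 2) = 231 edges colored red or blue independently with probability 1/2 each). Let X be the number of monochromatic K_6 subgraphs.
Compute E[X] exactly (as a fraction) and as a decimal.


Let X = Σ_S X_S over the C(22, 6) = 74613 subsets S of size 6, where X_S = 1 if the K_6 on S is monochromatic.
For a fixed S, the K_6 on S has C(6, 2) = 15 edges. P[all 15 edges red] = (1/2)^15, and likewise for blue, so P[monochromatic] = 2·(1/2)^15 = 2^{1 − 15} = 1/16384.
Summing: E[X] = C(22, 6) · 2^{1 − 15} = 74613 · 1/16384 = 74613/16384.
Numerically: E[X] ≈ 4.554.

E[X] = C(22,6)·2^(1−C(6,2)) = 74613/16384 ≈ 4.554.


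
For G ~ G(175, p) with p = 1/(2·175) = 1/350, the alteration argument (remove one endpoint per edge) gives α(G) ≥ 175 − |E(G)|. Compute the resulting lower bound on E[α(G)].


E[|E(G)|] = C(175, 2)·p = 15225 · (1/350) = 87/2.
E[α(G)] ≥ n − E[|E(G)|] = 175 − 87/2 = 263/2.
Numerically: ≈ 131.500000.
(This is only a lower bound; the true E[α(G)] may be larger.)

E[α(G)] ≥ 263/2 ≈ 131.500000.


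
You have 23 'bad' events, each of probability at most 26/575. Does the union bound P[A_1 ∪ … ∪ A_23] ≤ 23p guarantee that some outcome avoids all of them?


Union bound: P[∪_{i=1}^{23} A_i] ≤ Σ_i P[A_i] ≤ 23·p = 23·(26/575) = 26/25.
Numerically: 26/25 ≈ 1.0400.
Is 26/25 < 1? NO.
Since the bound 26/25 is ≥ 1, the union bound is uninformative here; it does NOT by itself certify existence.

23·p = 26/25 ≈ 1.0400; existence NOT certified by the union bound.


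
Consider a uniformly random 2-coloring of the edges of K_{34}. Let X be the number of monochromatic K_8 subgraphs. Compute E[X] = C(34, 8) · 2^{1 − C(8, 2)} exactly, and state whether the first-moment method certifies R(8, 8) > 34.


E[X] = C(34, 8) · 2^{1 − 28} = 18156204 · 2^{−27} = 18156204/134217728.
As a reduced fraction: E[X] = 4539051/33554432 ≈ 0.13527.
Is E[X] < 1? YES.
Since E[X] < 1, there exists a 2-coloring of K_{34} with no monochromatic K_8; hence R(8, 8) > 34.

E[X] = 4539051/33554432 ≈ 0.13527; E[X] < 1, so R(8, 8) > 34.


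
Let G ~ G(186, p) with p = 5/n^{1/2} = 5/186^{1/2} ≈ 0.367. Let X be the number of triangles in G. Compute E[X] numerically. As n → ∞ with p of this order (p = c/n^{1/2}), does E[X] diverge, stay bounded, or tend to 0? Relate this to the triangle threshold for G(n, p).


Number of potential triangles: C(186, 3) = 1055240.
Each occurs with probability p³ ≈ (0.367)³ ≈ 4.92766e-02.
By linearity: E[X] = C(186, 3)·p³ ≈ 1055240 · 4.92766e-02 ≈ 51998.623.
Since α = 1/2 < 1, p = c/n^{1/2} ≫ 1/n is above the triangle threshold p ~ 1/n. Asymptotically E[X] ~ (c³/6)·n^{3(1−α)} = (5³/6)·n^{1.5} → ∞; triangles are abundant w.h.p.

E[X] ≈ 51998.623; in regime p = Θ(1/n^{1/2}) E[X] diverges (above the triangle threshold p ~ 1/n).


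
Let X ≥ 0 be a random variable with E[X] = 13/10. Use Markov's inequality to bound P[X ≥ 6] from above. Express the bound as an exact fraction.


μ = E[X] = 13/10, a = 6.
Markov: P[X ≥ 6] ≤ μ/a = (13/10)/6 = 13/60.
Numerically: ≈ 0.216667.
(Since a = 6 > μ = 1.300000, the bound 13/60 is < 1 and informative.)

P[X ≥ 6] ≤ 13/60 ≈ 0.216667.


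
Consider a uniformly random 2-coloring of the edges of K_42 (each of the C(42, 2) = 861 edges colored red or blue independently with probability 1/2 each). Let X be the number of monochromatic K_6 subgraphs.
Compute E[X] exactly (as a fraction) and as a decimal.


Let X = Σ_S X_S over the C(42, 6) = 5245786 subsets S of size 6, where X_S = 1 if the K_6 on S is monochromatic.
For a fixed S, the K_6 on S has C(6, 2) = 15 edges. P[all 15 edges red] = (1/2)^15, and likewise for blue, so P[monochromatic] = 2·(1/2)^15 = 2^{1 − 15} = 1/16384.
By linearity: E[X] = C(42, 6) · 2^{1 − 15} = 5245786 · 1/16384 = 2622893/8192.
Numerically: E[X] ≈ 320.1774.

E[X] = C(42,6)·2^(1−C(6,2)) = 2622893/8192 ≈ 320.1774.


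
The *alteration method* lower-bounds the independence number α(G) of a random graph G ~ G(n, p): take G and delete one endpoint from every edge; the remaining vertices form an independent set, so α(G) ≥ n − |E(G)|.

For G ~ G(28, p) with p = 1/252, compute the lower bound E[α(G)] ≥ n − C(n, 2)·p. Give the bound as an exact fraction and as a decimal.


E[|E(G)|] = C(28, 2)·p = 378 · (1/252) = 3/2.
E[α(G)] ≥ n − E[|E(G)|] = 28 − 3/2 = 53/2.
Numerically: ≈ 26.500.
(This is only a lower bound; the true E[α(G)] may be larger.)

E[α(G)] ≥ 53/2 ≈ 26.500.


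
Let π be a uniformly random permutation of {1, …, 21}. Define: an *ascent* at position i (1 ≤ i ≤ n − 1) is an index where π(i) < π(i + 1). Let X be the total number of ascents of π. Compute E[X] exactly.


Write X = Σ X_I over i = 1, …, 20, with X_I the indicator of one ascent.
There are 20 indicators.
For each fixed i, the pair (π(i), π(i+1)) is a uniformly random ordered pair of distinct values from {1, …, 21}; by symmetry P[π(i) < π(i+1)] = 1/2.
By linearity: E[X] = 20 · (1/2) = (21 − 1) · (1/2) = 10 ≈ 10.0000.

E[X] = 10 = 10.0000.


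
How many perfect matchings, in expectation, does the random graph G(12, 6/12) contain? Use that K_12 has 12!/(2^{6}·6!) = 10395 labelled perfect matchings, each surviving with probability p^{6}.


K_12 has 12!/(2^{6}·6!) = 10395 labelled perfect matchings.
For each such perfect matching H, let X_H = 1 if all 6 edges of H are present in G. Then P[X_H = 1] = p^{6} = (1/2)^{6} = 1/64.
By linearity: E[X] = Σ_H E[X_H] = 10395 · p^{6} = 10395 · 1/64 = 10395/64.
Numerically: E[X] ≈ 162.422.

E[X] = 10395 · (1/2)^{6} = 10395/64 ≈ 162.422.


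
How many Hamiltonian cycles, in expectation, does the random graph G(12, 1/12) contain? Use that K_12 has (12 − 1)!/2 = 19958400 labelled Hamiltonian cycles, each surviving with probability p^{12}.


K_12 has (12 − 1)!/2 = 19958400 labelled Hamiltonian cycles.
For each such Hamiltonian cycle H, let X_H = 1 if all 12 edges of H are present in G. Then P[X_H = 1] = p^{12} = (1/12)^{12} = 1/8916100448256.
By linearity: E[X] = Σ_H E[X_H] = 19958400 · p^{12} = 19958400 · 1/8916100448256 = 1925/859963392.
Numerically: E[X] ≈ 2.238e-06.

E[X] = 19958400 · (1/12)^{12} = 1925/859963392 ≈ 2.238e-06.


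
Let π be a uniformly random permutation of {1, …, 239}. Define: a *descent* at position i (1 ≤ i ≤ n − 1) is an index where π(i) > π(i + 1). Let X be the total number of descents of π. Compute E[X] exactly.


Write X = Σ X_I over i = 1, …, 238, with X_I the indicator of one descent.
There are 238 indicators.
For each fixed i, the pair (π(i), π(i+1)) is a uniformly random ordered pair of distinct values from {1, …, 239}; by symmetry P[π(i) > π(i+1)] = 1/2.
By linearity: E[X] = 238 · (1/2) = (239 − 1) · (1/2) = 119 ≈ 119.000.

E[X] = 119 = 119.000.


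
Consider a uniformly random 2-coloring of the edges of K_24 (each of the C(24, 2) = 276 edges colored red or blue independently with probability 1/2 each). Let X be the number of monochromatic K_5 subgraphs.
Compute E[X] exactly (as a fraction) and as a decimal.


Let X = Σ_S X_S over the C(24, 5) = 42504 subsets S of size 5, where X_S = 1 if the K_5 on S is monochromatic.
For a fixed S, the K_5 on S has C(5, 2) = 10 edges. P[all 10 edges red] = (1/2)^10, and likewise for blue, so P[monochromatic] = 2·(1/2)^10 = 2^{1 − 10} = 1/512.
By linearity of expectation: E[X] = C(24, 5) · 2^{1 − 10} = 42504 · 1/512 = 5313/64.
Numerically: E[X] ≈ 83.015625.

E[X] = C(24,5)·2^(1−C(5,2)) = 5313/64 ≈ 83.015625.


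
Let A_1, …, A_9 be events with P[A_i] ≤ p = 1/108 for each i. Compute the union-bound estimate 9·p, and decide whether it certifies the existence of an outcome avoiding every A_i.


Union bound: P[∪_{i=1}^{9} A_i] ≤ Σ_i P[A_i] ≤ 9·p = 9·(1/108) = 1/12.
Numerically: 1/12 ≈ 0.083.
Is 1/12 < 1? YES.
Since P[∪ A_i] ≤ 1/12 < 1, the complement has P[∩ A_i^c] ≥ 1 − 1/12 = 11/12 > 0, so some outcome avoids every A_i.

9·p = 1/12 ≈ 0.083; existence CERTIFIED by the union bound.


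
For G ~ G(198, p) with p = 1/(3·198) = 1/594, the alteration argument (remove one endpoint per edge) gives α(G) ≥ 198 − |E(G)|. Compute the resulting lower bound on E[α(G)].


E[|E(G)|] = C(198, 2)·p = 19503 · (1/594) = 197/6.
E[α(G)] ≥ n − E[|E(G)|] = 198 − 197/6 = 991/6.
Numerically: ≈ 165.16667.
(This is only a lower bound; the true E[α(G)] may be larger.)

E[α(G)] ≥ 991/6 ≈ 165.16667.


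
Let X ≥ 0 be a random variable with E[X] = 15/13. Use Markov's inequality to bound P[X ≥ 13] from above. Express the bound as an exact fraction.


μ = E[X] = 15/13, a = 13.
Markov: P[X ≥ 13] ≤ μ/a = (15/13)/13 = 15/169.
Numerically: ≈ 0.0888.
(Since a = 13 > μ = 1.1538, the bound 15/169 is < 1 and informative.)

P[X ≥ 13] ≤ 15/169 ≈ 0.0888.


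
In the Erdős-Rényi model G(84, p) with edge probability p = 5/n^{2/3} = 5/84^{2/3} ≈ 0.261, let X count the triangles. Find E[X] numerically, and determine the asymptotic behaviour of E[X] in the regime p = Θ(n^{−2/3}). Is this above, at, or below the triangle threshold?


Number of potential triangles: C(84, 3) = 95284.
Each occurs with probability p³ ≈ (0.261)³ ≈ 1.77154e-02.
By linearity: E[X] = C(84, 3)·p³ ≈ 95284 · 1.77154e-02 ≈ 1687.996.
Since α = 2/3 < 1, p = c/n^{2/3} ≫ 1/n is above the triangle threshold p ~ 1/n. Asymptotically E[X] ~ (c³/6)·n^{3(1−α)} = (5³/6)·n^{1} → ∞; triangles are abundant w.h.p.

E[X] ≈ 1687.996; in regime p = Θ(1/n^{2/3}) E[X] diverges (above the triangle threshold p ~ 1/n).


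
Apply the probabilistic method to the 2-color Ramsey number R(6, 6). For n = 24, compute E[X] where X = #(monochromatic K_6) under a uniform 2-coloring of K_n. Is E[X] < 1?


E[X] = C(24, 6) · 2^{1 − 15} = 134596 · 2^{−14} = 134596/16384.
As a reduced fraction: E[X] = 33649/4096 ≈ 8.2151.
Is E[X] < 1? NO.
Since E[X] ≥ 1, the first-moment bound is inconclusive at n = 24; it does NOT by itself certify R(6, 6) > 24.

E[X] = 33649/4096 ≈ 8.2151; E[X] ≥ 1; first-moment method inconclusive here.


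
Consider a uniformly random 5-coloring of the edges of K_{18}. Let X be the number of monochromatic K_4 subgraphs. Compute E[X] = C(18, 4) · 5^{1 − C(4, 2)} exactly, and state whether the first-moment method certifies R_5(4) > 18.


E[X] = C(18, 4) · 5^{1 − 6} = 3060 · 5^{−5} = 3060/3125.
As a reduced fraction: E[X] = 612/625 ≈ 0.979.
Is E[X] < 1? YES.
Since E[X] < 1, there exists a 5-coloring of K_{18} with no monochromatic K_4; hence R_5(4) > 18.

E[X] = 612/625 ≈ 0.979; E[X] < 1, so R_5(4) > 18.


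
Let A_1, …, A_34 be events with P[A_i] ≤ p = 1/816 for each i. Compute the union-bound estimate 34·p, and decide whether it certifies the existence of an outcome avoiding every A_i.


Union bound: P[∪_{i=1}^{34} A_i] ≤ Σ_i P[A_i] ≤ 34·p = 34·(1/816) = 1/24.
Numerically: 1/24 ≈ 0.041667.
Is 1/24 < 1? YES.
Since P[∪ A_i] ≤ 1/24 < 1, the complement has P[∩ A_i^c] ≥ 1 − 1/24 = 23/24 > 0, so some outcome avoids every A_i.

34·p = 1/24 ≈ 0.041667; existence CERTIFIED by the union bound.


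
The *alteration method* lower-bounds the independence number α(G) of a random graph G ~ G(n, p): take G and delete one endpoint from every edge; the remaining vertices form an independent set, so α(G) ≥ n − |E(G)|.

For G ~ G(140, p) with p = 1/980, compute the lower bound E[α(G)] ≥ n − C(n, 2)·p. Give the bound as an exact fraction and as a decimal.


E[|E(G)|] = C(140, 2)·p = 9730 · (1/980) = 139/14.
E[α(G)] ≥ n − E[|E(G)|] = 140 − 139/14 = 1821/14.
Numerically: ≈ 130.071429.
(This is only a lower bound; the true E[α(G)] may be larger.)

E[α(G)] ≥ 1821/14 ≈ 130.071429.


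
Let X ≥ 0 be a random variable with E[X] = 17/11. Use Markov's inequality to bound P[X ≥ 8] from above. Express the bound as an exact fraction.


μ = E[X] = 17/11, a = 8.
Markov: P[X ≥ 8] ≤ μ/a = (17/11)/8 = 17/88.
Numerically: ≈ 0.193182.
(Since a = 8 > μ = 1.545455, the bound 17/88 is < 1 and informative.)

P[X ≥ 8] ≤ 17/88 ≈ 0.193182.


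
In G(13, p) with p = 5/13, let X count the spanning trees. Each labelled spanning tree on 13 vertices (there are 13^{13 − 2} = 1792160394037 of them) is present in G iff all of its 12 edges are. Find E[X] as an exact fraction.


K_13 has 13^{13 − 2} = 1792160394037 labelled spanning trees.
For each such spanning tree H, let X_H = 1 if all 12 edges of H are present in G. Then P[X_H = 1] = p^{12} = (5/13)^{12} = 244140625/23298085122481.
By linearity: E[X] = Σ_H E[X_H] = 1792160394037 · p^{12} = 1792160394037 · 244140625/23298085122481 = 244140625/13.
Numerically: E[X] ≈ 1.878e+07.

E[X] = 1792160394037 · (5/13)^{12} = 244140625/13 ≈ 1.878e+07.


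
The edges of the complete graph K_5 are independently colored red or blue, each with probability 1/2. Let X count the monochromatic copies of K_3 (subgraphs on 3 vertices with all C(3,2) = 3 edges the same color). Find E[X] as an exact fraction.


Let X = Σ_S X_S over the C(5, 3) = 10 subsets S of size 3, where X_S = 1 if the K_3 on S is monochromatic.
For a fixed S, the K_3 on S has C(3, 2) = 3 edges. P[all 3 edges red] = (1/2)^3, and likewise for blue, so P[monochromatic] = 2·(1/2)^3 = 2^{1 − 3} = 1/4.
By linearity of expectation: E[X] = C(5, 3) · 2^{1 − 3} = 10 · 1/4 = 5/2.
Numerically: E[X] ≈ 2.500000.

E[X] = C(5,3)·2^(1−C(3,2)) = 5/2 ≈ 2.500000.


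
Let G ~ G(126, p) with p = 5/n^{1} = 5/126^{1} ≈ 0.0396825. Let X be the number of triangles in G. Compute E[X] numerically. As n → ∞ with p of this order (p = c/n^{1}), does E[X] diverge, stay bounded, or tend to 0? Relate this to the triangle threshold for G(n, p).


Number of potential triangles: C(126, 3) = 325500.
Each occurs with probability p³ ≈ (0.0396825)³ ≈ 6.24882522e-05.
By linearity: E[X] = C(126, 3)·p³ ≈ 325500 · 6.24882522e-05 ≈ 20.339926.
Here α = 1, so p = 5/n is exactly at the triangle threshold p ~ 1/n. Asymptotically E[X] → c³/6 = 5³/6 = 125/6 ≈ 20.833333, a bounded constant. In this regime the triangle count is asymptotically Poisson(c³/6).

E[X] ≈ 20.339926; in regime p = Θ(1/n^{1}) E[X] stays bounded (at the triangle threshold p ~ 1/n).


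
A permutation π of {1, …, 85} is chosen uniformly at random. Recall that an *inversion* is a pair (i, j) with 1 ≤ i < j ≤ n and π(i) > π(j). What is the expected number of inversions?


Write X = Σ X_I over the C(85, 2) = 3570 pairs i < j, with X_I the indicator of one inversion.
There are 3570 indicators.
For each fixed pair i < j, the values π(i) and π(j) are two distinct elements of {1, …, 85} in uniformly random order; by symmetry P[π(i) > π(j)] = 1/2.
By linearity: E[X] = 3570 · (1/2) = C(85, 2) · (1/2) = 3570/2 = 1785 ≈ 1785.0000.

E[X] = 1785 = 1785.0000.


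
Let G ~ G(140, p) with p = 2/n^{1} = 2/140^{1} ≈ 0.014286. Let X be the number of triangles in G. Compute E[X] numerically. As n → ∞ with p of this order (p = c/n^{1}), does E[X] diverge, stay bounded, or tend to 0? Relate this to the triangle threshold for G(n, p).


Number of potential triangles: C(140, 3) = 447580.
Each occurs with probability p³ ≈ (0.014286)³ ≈ 2.9154519e-06.
By linearity: E[X] = C(140, 3)·p³ ≈ 447580 · 2.9154519e-06 ≈ 1.30490.
Here α = 1, so p = 2/n is exactly at the triangle threshold p ~ 1/n. Asymptotically E[X] → c³/6 = 2³/6 = 4/3 ≈ 1.33333, a bounded constant. In this regime the triangle count is asymptotically Poisson(c³/6).

E[X] ≈ 1.30490; in regime p = Θ(1/n^{1}) E[X] stays bounded (at the triangle threshold p ~ 1/n).


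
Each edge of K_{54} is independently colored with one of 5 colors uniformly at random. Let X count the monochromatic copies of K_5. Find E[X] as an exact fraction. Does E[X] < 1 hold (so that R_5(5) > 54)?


E[X] = C(54, 5) · 5^{1 − 10} = 3162510 · 5^{−9} = 3162510/1953125.
As a reduced fraction: E[X] = 632502/390625 ≈ 1.619205.
Is E[X] < 1? NO.
Since E[X] ≥ 1, the first-moment bound is inconclusive at n = 54; it does NOT by itself certify R_5(5) > 54.

E[X] = 632502/390625 ≈ 1.619205; E[X] ≥ 1; first-moment method inconclusive here.


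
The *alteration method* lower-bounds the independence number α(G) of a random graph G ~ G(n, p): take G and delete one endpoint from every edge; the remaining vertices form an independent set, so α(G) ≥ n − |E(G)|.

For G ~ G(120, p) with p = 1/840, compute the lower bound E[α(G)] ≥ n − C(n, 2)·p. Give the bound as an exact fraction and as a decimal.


E[|E(G)|] = C(120, 2)·p = 7140 · (1/840) = 17/2.
E[α(G)] ≥ n − E[|E(G)|] = 120 − 17/2 = 223/2.
Numerically: ≈ 111.500.
(This is only a lower bound; the true E[α(G)] may be larger.)

E[α(G)] ≥ 223/2 ≈ 111.500.


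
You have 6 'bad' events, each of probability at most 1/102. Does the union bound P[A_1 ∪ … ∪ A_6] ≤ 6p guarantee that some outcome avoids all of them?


Union bound: P[∪_{i=1}^{6} A_i] ≤ Σ_i P[A_i] ≤ 6·p = 6·(1/102) = 1/17.
Numerically: 1/17 ≈ 0.058824.
Is 1/17 < 1? YES.
Since P[∪ A_i] ≤ 1/17 < 1, the complement has P[∩ A_i^c] ≥ 1 − 1/17 = 16/17 > 0, so some outcome avoids every A_i.

6·p = 1/17 ≈ 0.058824; existence CERTIFIED by the union bound.


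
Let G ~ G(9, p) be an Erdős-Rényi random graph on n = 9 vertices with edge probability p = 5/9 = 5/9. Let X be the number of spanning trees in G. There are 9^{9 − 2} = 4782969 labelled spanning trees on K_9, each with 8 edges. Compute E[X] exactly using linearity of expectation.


K_9 has 9^{9 − 2} = 4782969 labelled spanning trees.
For each such spanning tree H, let X_H = 1 if all 8 edges of H are present in G. Then P[X_H = 1] = p^{8} = (5/9)^{8} = 390625/43046721.
By linearity: E[X] = Σ_H E[X_H] = 4782969 · p^{8} = 4782969 · 390625/43046721 = 390625/9.
Numerically: E[X] ≈ 4.34e+04.

E[X] = 4782969 · (5/9)^{8} = 390625/9 ≈ 4.34e+04.


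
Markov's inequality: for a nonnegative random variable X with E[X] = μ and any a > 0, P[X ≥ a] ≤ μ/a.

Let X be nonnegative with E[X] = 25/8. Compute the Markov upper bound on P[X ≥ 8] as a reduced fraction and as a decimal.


μ = E[X] = 25/8, a = 8.
Markov: P[X ≥ 8] ≤ μ/a = (25/8)/8 = 25/64.
Numerically: ≈ 0.390625.
(Since a = 8 > μ = 3.125000, the bound 25/64 is < 1 and informative.)

P[X ≥ 8] ≤ 25/64 ≈ 0.390625.


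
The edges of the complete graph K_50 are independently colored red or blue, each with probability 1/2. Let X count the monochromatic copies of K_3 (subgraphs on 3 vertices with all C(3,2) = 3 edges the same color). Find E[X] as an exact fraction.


Let X = Σ_S X_S over the C(50, 3) = 19600 subsets S of size 3, where X_S = 1 if the K_3 on S is monochromatic.
For a fixed S, the K_3 on S has C(3, 2) = 3 edges. P[all 3 edges red] = (1/2)^3, and likewise for blue, so P[monochromatic] = 2·(1/2)^3 = 2^{1 − 3} = 1/4.
By linearity of expectation: E[X] = C(50, 3) · 2^{1 − 3} = 19600 · 1/4 = 4900.
Numerically: E[X] ≈ 4900.000000.

E[X] = C(50,3)·2^(1−C(3,2)) = 4900 ≈ 4900.000000.


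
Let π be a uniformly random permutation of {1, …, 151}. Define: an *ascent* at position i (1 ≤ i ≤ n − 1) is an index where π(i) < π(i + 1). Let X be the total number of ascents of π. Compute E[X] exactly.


Write X = Σ X_I over i = 1, …, 150, with X_I the indicator of one ascent.
There are 150 indicators.
For each fixed i, the pair (π(i), π(i+1)) is a uniformly random ordered pair of distinct values from {1, …, 151}; by symmetry P[π(i) < π(i+1)] = 1/2.
By linearity: E[X] = 150 · (1/2) = (151 − 1) · (1/2) = 75 ≈ 75.00000.

E[X] = 75 = 75.00000.


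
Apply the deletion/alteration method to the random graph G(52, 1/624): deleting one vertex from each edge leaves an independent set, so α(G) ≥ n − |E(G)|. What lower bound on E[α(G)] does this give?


E[|E(G)|] = C(52, 2)·p = 1326 · (1/624) = 17/8.
E[α(G)] ≥ n − E[|E(G)|] = 52 − 17/8 = 399/8.
Numerically: ≈ 49.8750.
(This is only a lower bound; the true E[α(G)] may be larger.)

E[α(G)] ≥ 399/8 ≈ 49.8750.


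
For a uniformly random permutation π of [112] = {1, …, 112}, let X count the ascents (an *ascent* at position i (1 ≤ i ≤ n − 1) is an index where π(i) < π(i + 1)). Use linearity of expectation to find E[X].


Write X = Σ X_I over i = 1, …, 111, with X_I the indicator of one ascent.
There are 111 indicators.
For each fixed i, the pair (π(i), π(i+1)) is a uniformly random ordered pair of distinct values from {1, …, 112}; by symmetry P[π(i) < π(i+1)] = 1/2.
By linearity: E[X] = 111 · (1/2) = (112 − 1) · (1/2) = 111/2 ≈ 55.500000.

E[X] = 111/2 = 55.500000.


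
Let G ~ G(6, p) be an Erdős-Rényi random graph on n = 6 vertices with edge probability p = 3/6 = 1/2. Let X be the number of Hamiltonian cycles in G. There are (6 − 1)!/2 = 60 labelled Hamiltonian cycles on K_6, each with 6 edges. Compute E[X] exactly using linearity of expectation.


K_6 has (6 − 1)!/2 = 60 labelled Hamiltonian cycles.
For each such Hamiltonian cycle H, let X_H = 1 if all 6 edges of H are present in G. Then P[X_H = 1] = p^{6} = (1/2)^{6} = 1/64.
By linearity: E[X] = Σ_H E[X_H] = 60 · p^{6} = 60 · 1/64 = 15/16.
Numerically: E[X] ≈ 0.938.

E[X] = 60 · (1/2)^{6} = 15/16 ≈ 0.938.


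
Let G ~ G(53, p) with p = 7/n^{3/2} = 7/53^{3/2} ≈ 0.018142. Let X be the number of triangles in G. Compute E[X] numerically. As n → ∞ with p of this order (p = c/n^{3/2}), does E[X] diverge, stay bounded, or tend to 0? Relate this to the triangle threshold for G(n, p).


Number of potential triangles: C(53, 3) = 23426.
Each occurs with probability p³ ≈ (0.018142)³ ≈ 5.97107748e-06.
By linearity: E[X] = C(53, 3)·p³ ≈ 23426 · 5.97107748e-06 ≈ 0.139878.
Since α = 3/2 > 1, p = c/n^{3/2} = o(1/n) is below the triangle threshold p ~ 1/n. Asymptotically E[X] ~ (c³/6)·n^{3(1−α)} = (7³/6)·n^{-1.5} → 0, so by Markov's inequality G has no triangles w.h.p.

E[X] ≈ 0.139878; in regime p = Θ(1/n^{3/2}) E[X] tends to 0 (below the triangle threshold p ~ 1/n).


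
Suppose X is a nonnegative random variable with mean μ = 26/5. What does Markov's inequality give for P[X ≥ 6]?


μ = E[X] = 26/5, a = 6.
Markov: P[X ≥ 6] ≤ μ/a = (26/5)/6 = 13/15.
Numerically: ≈ 0.8667.
(Since a = 6 > μ = 5.2000, the bound 13/15 is < 1 and informative.)

P[X ≥ 6] ≤ 13/15 ≈ 0.8667.


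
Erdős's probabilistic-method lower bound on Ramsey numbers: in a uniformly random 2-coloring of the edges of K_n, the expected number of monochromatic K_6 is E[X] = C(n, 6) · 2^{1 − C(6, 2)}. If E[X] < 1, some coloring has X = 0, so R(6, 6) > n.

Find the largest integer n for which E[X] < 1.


We need C(n, 6) · 2^{1 − 15} < 1, i.e. C(n, 6) < 2^{15 − 1} = 16384.
Check values of n near the boundary:
  n = 15: C(15, 6) = 5005; 5005 < 16384? YES
  n = 16: C(16, 6) = 8008; 8008 < 16384? YES
  n = 17: C(17, 6) = 12376; 12376 < 16384? YES
  n = 18: C(18, 6) = 18564; 18564 < 16384? NO
  n = 19: C(19, 6) = 27132; 27132 < 16384? NO
The largest n with C(n, 6) < 16384 is n = 17 (where E[X] = 1547/2048 ≈ 0.755). Hence R(6, 6) > 17, i.e. R(6, 6) ≥ 18.

Largest n = 17; hence R(6, 6) > 17.


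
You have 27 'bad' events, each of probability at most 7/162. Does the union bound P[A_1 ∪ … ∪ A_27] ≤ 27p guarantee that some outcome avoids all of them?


Union bound: P[∪_{i=1}^{27} A_i] ≤ Σ_i P[A_i] ≤ 27·p = 27·(7/162) = 7/6.
Numerically: 7/6 ≈ 1.166667.
Is 7/6 < 1? NO.
Since the bound 7/6 is ≥ 1, the union bound is uninformative here; it does NOT by itself certify existence.

27·p = 7/6 ≈ 1.166667; existence NOT certified by the union bound.


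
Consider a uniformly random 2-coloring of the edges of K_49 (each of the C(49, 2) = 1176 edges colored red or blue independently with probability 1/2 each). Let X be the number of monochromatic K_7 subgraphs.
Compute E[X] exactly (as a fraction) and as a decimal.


Let X = Σ_S X_S over the C(49, 7) = 85900584 subsets S of size 7, where X_S = 1 if the K_7 on S is monochromatic.
For a fixed S, the K_7 on S has C(7, 2) = 21 edges. P[all 21 edges red] = (1/2)^21, and likewise for blue, so P[monochromatic] = 2·(1/2)^21 = 2^{1 − 21} = 1/1048576.
By linearity of expectation: E[X] = C(49, 7) · 2^{1 − 21} = 85900584 · 1/1048576 = 10737573/131072.
Numerically: E[X] ≈ 81.9212.

E[X] = C(49,7)·2^(1−C(7,2)) = 10737573/131072 ≈ 81.9212.


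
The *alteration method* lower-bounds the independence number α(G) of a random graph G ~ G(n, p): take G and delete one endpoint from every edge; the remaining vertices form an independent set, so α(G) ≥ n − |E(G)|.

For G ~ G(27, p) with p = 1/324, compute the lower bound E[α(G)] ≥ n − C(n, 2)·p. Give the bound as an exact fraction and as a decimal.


E[|E(G)|] = C(27, 2)·p = 351 · (1/324) = 13/12.
E[α(G)] ≥ n − E[|E(G)|] = 27 − 13/12 = 311/12.
Numerically: ≈ 25.916667.
(This is only a lower bound; the true E[α(G)] may be larger.)

E[α(G)] ≥ 311/12 ≈ 25.916667.


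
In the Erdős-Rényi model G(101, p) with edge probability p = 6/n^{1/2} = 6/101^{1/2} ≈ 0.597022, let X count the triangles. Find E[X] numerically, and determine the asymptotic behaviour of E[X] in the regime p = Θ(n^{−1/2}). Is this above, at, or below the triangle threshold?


Number of potential triangles: C(101, 3) = 166650.
Each occurs with probability p³ ≈ (0.597022)³ ≈ 2.12800033e-01.
By linearity: E[X] = C(101, 3)·p³ ≈ 166650 · 2.12800033e-01 ≈ 35463.125459.
Since α = 1/2 < 1, p = c/n^{1/2} ≫ 1/n is above the triangle threshold p ~ 1/n. Asymptotically E[X] ~ (c³/6)·n^{3(1−α)} = (6³/6)·n^{1.5} → ∞; triangles are abundant w.h.p.

E[X] ≈ 35463.125459; in regime p = Θ(1/n^{1/2}) E[X] diverges (above the triangle threshold p ~ 1/n).


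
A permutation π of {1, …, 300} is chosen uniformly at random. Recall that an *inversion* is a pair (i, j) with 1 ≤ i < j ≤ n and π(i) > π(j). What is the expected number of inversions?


Write X = Σ X_I over the C(300, 2) = 44850 pairs i < j, with X_I the indicator of one inversion.
There are 44850 indicators.
For each fixed pair i < j, the values π(i) and π(j) are two distinct elements of {1, …, 300} in uniformly random order; by symmetry P[π(i) > π(j)] = 1/2.
By linearity: E[X] = 44850 · (1/2) = C(300, 2) · (1/2) = 44850/2 = 22425 ≈ 22425.0000.

E[X] = 22425 = 22425.0000.


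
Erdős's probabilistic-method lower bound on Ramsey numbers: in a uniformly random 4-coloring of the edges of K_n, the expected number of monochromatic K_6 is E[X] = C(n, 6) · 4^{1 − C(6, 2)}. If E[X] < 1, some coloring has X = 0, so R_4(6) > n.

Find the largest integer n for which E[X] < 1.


We need C(n, 6) · 4^{1 − 15} < 1, i.e. C(n, 6) < 4^{15 − 1} = 268435456.
Check values of n near the boundary:
  n = 73: C(73, 6) = 170230452; 170230452 < 268435456? YES
  n = 74: C(74, 6) = 185250786; 185250786 < 268435456? YES
  n = 75: C(75, 6) = 201359550; 201359550 < 268435456? YES
  n = 76: C(76, 6) = 218618940; 218618940 < 268435456? YES
  n = 77: C(77, 6) = 237093780; 237093780 < 268435456? YES
  n = 78: C(78, 6) = 256851595; 256851595 < 268435456? YES
  n = 79: C(79, 6) = 277962685; 277962685 < 268435456? NO
  n = 80: C(80, 6) = 300500200; 300500200 < 268435456? NO
  n = 81: C(81, 6) = 324540216; 324540216 < 268435456? NO
The largest n with C(n, 6) < 268435456 is n = 78 (where E[X] = 256851595/268435456 ≈ 0.9568468). Hence R_4(6) > 78, i.e. R_4(6) ≥ 79.

Largest n = 78; hence R_4(6) > 78.


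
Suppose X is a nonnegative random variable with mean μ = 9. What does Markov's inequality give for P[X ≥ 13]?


μ = E[X] = 9, a = 13.
Markov: P[X ≥ 13] ≤ μ/a = (9)/13 = 9/13.
Numerically: ≈ 0.692308.
(Since a = 13 > μ = 9.000000, the bound 9/13 is < 1 and informative.)

P[X ≥ 13] ≤ 9/13 ≈ 0.692308.


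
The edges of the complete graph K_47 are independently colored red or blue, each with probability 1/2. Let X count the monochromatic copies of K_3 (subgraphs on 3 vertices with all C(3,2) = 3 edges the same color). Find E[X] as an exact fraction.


Let X = Σ_S X_S over the C(47, 3) = 16215 subsets S of size 3, where X_S = 1 if the K_3 on S is monochromatic.
For a fixed S, the K_3 on S has C(3, 2) = 3 edges. P[all 3 edges red] = (1/2)^3, and likewise for blue, so P[monochromatic] = 2·(1/2)^3 = 2^{1 − 3} = 1/4.
By linearity: E[X] = C(47, 3) · 2^{1 − 3} = 16215 · 1/4 = 16215/4.
Numerically: E[X] ≈ 4053.7500.

E[X] = C(47,3)·2^(1−C(3,2)) = 16215/4 ≈ 4053.7500.


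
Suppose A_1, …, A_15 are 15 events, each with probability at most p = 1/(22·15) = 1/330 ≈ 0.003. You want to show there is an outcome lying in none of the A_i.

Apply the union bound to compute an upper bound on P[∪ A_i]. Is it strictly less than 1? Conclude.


Union bound: P[∪_{i=1}^{15} A_i] ≤ Σ_i P[A_i] ≤ 15·p = 15·(1/330) = 1/22.
Numerically: 1/22 ≈ 0.045.
Is 1/22 < 1? YES.
Since P[∪ A_i] ≤ 1/22 < 1, the complement has P[∩ A_i^c] ≥ 1 − 1/22 = 21/22 > 0, so some outcome avoids every A_i.

15·p = 1/22 ≈ 0.045; existence CERTIFIED by the union bound.


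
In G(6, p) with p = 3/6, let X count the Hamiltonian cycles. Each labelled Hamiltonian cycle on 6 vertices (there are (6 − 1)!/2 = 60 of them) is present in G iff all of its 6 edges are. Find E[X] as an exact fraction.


K_6 has (6 − 1)!/2 = 60 labelled Hamiltonian cycles.
For each such Hamiltonian cycle H, let X_H = 1 if all 6 edges of H are present in G. Then P[X_H = 1] = p^{6} = (1/2)^{6} = 1/64.
Summing the indicators: E[X] = Σ_H E[X_H] = 60 · p^{6} = 60 · 1/64 = 15/16.
Numerically: E[X] ≈ 0.9375.

E[X] = 60 · (1/2)^{6} = 15/16 ≈ 0.9375.


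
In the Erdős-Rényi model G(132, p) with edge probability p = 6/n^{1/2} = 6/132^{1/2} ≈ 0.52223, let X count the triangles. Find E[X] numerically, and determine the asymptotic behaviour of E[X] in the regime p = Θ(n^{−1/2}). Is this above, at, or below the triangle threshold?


Number of potential triangles: C(132, 3) = 374660.
Each occurs with probability p³ ≈ (0.52223)³ ≈ 1.4242717e-01.
By linearity: E[X] = C(132, 3)·p³ ≈ 374660 · 1.4242717e-01 ≈ 53361.76466.
Since α = 1/2 < 1, p = c/n^{1/2} ≫ 1/n is above the triangle threshold p ~ 1/n. Asymptotically E[X] ~ (c³/6)·n^{3(1−α)} = (6³/6)·n^{1.5} → ∞; triangles are abundant w.h.p.

E[X] ≈ 53361.76466; in regime p = Θ(1/n^{1/2}) E[X] diverges (above the triangle threshold p ~ 1/n).


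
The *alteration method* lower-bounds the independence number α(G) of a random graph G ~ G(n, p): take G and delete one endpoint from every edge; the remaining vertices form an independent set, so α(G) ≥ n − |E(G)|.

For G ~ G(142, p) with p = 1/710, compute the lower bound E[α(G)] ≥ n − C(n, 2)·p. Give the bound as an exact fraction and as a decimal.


E[|E(G)|] = C(142, 2)·p = 10011 · (1/710) = 141/10.
E[α(G)] ≥ n − E[|E(G)|] = 142 − 141/10 = 1279/10.
Numerically: ≈ 127.900000.
(This is only a lower bound; the true E[α(G)] may be larger.)

E[α(G)] ≥ 1279/10 ≈ 127.900000.


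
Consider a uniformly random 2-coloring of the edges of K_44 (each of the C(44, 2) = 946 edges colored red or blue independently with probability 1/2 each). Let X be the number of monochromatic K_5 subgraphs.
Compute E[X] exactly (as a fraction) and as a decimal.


Let X = Σ_S X_S over the C(44, 5) = 1086008 subsets S of size 5, where X_S = 1 if the K_5 on S is monochromatic.
For a fixed S, the K_5 on S has C(5, 2) = 10 edges. P[all 10 edges red] = (1/2)^10, and likewise for blue, so P[monochromatic] = 2·(1/2)^10 = 2^{1 − 10} = 1/512.
By linearity of expectation: E[X] = C(44, 5) · 2^{1 − 10} = 1086008 · 1/512 = 135751/64.
Numerically: E[X] ≈ 2121.10938.

E[X] = C(44,5)·2^(1−C(5,2)) = 135751/64 ≈ 2121.10938.


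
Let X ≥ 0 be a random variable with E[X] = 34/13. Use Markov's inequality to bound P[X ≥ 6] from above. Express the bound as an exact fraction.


μ = E[X] = 34/13, a = 6.
Markov: P[X ≥ 6] ≤ μ/a = (34/13)/6 = 17/39.
Numerically: ≈ 0.435897.
(Since a = 6 > μ = 2.615385, the bound 17/39 is < 1 and informative.)

P[X ≥ 6] ≤ 17/39 ≈ 0.435897.


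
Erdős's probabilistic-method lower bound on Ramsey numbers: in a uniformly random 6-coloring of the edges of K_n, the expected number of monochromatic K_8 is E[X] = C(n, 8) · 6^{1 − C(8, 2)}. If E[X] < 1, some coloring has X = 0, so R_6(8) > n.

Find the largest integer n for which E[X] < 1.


We need C(n, 8) · 6^{1 − 28} < 1, i.e. C(n, 8) < 6^{28 − 1} = 1023490369077469249536.
Check values of n near the boundary:
  n = 1593: C(1593, 8) = 1010555394551193970323; 1010555394551193970323 < 1023490369077469249536? YES
  n = 1594: C(1594, 8) = 1015652773590544255167; 1015652773590544255167 < 1023490369077469249536? YES
  n = 1595: C(1595, 8) = 1020772636343363633895; 1020772636343363633895 < 1023490369077469249536? YES
  n = 1596: C(1596, 8) = 1025915067760710553965; 1025915067760710553965 < 1023490369077469249536? NO
  n = 1597: C(1597, 8) = 1031080153060953275445; 1031080153060953275445 < 1023490369077469249536? NO
  n = 1598: C(1598, 8) = 1036267977730442348529; 1036267977730442348529 < 1023490369077469249536? NO
The largest n with C(n, 8) < 1023490369077469249536 is n = 1595 (where E[X] = 113419181815929292655/113721152119718805504 ≈ 0.997345). Hence R_6(8) > 1595, i.e. R_6(8) ≥ 1596.

Largest n = 1595; hence R_6(8) > 1595.
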